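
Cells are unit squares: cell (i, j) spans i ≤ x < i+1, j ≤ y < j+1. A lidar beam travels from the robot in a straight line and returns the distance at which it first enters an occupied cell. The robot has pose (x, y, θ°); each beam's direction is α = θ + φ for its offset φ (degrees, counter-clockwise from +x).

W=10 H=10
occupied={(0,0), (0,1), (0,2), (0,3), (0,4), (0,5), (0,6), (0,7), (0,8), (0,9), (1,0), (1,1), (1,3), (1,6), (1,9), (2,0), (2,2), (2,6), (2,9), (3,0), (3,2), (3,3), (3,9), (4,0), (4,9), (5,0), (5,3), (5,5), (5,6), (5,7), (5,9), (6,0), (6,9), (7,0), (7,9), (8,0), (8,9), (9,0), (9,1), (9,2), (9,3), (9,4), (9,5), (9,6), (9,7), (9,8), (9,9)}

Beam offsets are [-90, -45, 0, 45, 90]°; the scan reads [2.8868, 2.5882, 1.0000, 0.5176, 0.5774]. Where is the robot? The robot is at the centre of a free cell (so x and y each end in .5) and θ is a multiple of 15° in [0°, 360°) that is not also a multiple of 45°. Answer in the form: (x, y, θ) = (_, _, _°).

(x, y, θ) = (6.5, 6.5, 120°)

Candidates: 53 free-cell centres × 16 headings = 848 poses. Raycast each; keep the one whose scan matches to 4 dp.
  (7.5, 5.5, 60°): beam 1 = 1.7321 ≠ 2.8868 ✗
  (7.5, 7.5, 165°): beam 1 = 1.5529 ≠ 2.8868 ✗
  (8.5, 3.5, 240°): beam 1 = 3.0000 ≠ 2.8868 ✗
  …
  (6.5, 6.5, 120°): r_1=2.8868, r_2=2.5882, r_3=1.0000, r_4=0.5176, r_5=0.5774 — all match ✓
Only this pose fits every beam.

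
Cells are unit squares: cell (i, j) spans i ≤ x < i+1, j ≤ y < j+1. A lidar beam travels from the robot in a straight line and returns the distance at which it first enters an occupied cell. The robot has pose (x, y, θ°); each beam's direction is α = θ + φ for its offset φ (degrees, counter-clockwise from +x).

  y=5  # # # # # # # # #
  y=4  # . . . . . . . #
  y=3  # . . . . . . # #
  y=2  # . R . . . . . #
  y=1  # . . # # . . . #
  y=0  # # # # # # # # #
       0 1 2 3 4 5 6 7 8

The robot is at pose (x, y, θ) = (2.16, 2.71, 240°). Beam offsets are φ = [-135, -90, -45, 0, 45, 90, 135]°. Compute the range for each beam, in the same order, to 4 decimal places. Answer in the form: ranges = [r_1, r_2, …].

ranges = [2.3708, 1.3395, 1.2009, 1.9745, 1.7703, 1.4200, 6.0460]

beam 1: φ=-135°, α=105°
  dir = (cos 105°, sin 105°) = (-0.2588, 0.9659); from cell (2,2)
  next x-line at t=0.6182, next y-line at t=0.3002; Δt_x=3.8637, Δt_y=1.0353
    y: enter (2,3) at t=0.3002
    x: enter (1,3) at t=0.6182
    y: enter (1,4) at t=1.3355
    y: enter (1,5) at t=2.3708 ← occupied
  → r_1 = 2.3708
beam 2: φ=-90°, α=150°
  dir = (cos 150°, sin 150°) = (-0.8660, 0.5000); from cell (2,2)
  next x-line at t=0.1848, next y-line at t=0.5800; Δt_x=1.1547, Δt_y=2.0000
    x: enter (1,2) at t=0.1848
    y: enter (1,3) at t=0.5800
    x: enter (0,3) at t=1.3395 ← occupied
  → r_2 = 1.3395
beam 3: φ=-45°, α=195°
  dir = (cos 195°, sin 195°) = (-0.9659, -0.2588); from cell (2,2)
  next x-line at t=0.1656, next y-line at t=2.7432; Δt_x=1.0353, Δt_y=3.8637
    x: enter (1,2) at t=0.1656
    x: enter (0,2) at t=1.2009 ← occupied
  → r_3 = 1.2009
beam 4: φ=0°, α=240°
  dir = (cos 240°, sin 240°) = (-0.5000, -0.8660); from cell (2,2)
  next x-line at t=0.3200, next y-line at t=0.8198; Δt_x=2.0000, Δt_y=1.1547
    x: enter (1,2) at t=0.3200
    y: enter (1,1) at t=0.8198
    y: enter (1,0) at t=1.9745 ← occupied
  → r_4 = 1.9745
beam 5: φ=45°, α=285°
  dir = (cos 285°, sin 285°) = (0.2588, -0.9659); from cell (2,2)
  next x-line at t=3.2455, next y-line at t=0.7350; Δt_x=3.8637, Δt_y=1.0353
    y: enter (2,1) at t=0.7350
    y: enter (2,0) at t=1.7703 ← occupied
  → r_5 = 1.7703
beam 6: φ=90°, α=330°
  dir = (cos 330°, sin 330°) = (0.8660, -0.5000); from cell (2,2)
  next x-line at t=0.9699, next y-line at t=1.4200; Δt_x=1.1547, Δt_y=2.0000
    x: enter (3,2) at t=0.9699
    y: enter (3,1) at t=1.4200 ← occupied
  → r_6 = 1.4200
beam 7: φ=135°, α=15°
  dir = (cos 15°, sin 15°) = (0.9659, 0.2588); from cell (2,2)
  next x-line at t=0.8696, next y-line at t=1.1205; Δt_x=1.0353, Δt_y=3.8637
    x: enter (3,2) at t=0.8696
    y: enter (3,3) at t=1.1205
    x: enter (4,3) at t=1.9049
    x: enter (5,3) at t=2.9402
    x: enter (6,3) at t=3.9755
    y: enter (6,4) at t=4.9842
    x: enter (7,4) at t=5.0107
    x: enter (8,4) at t=6.0460 ← occupied
  → r_7 = 6.0460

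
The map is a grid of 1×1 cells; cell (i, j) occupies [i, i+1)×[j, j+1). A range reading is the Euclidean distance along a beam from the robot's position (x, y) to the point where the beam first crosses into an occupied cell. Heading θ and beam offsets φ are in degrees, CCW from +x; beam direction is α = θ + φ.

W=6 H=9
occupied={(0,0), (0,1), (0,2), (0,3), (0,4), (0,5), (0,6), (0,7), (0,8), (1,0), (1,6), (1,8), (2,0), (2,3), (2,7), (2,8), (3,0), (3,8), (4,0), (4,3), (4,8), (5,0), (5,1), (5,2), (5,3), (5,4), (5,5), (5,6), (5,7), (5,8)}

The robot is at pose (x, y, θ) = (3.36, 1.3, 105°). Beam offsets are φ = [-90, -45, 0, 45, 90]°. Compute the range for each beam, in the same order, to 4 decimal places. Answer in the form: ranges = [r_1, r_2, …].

beam 1: φ=-90°, α=15°
  dir = (cos 15°, sin 15°) = (0.9659, 0.2588); from cell (3,1)
  next x-line at t=0.6626, next y-line at t=2.7046; Δt_x=1.0353, Δt_y=3.8637
    x: enter (4,1) at t=0.6626
    x: enter (5,1) at t=1.6979 ← occupied
  → r_1 = 1.6979
beam 2: φ=-45°, α=60°
  dir = (cos 60°, sin 60°) = (0.5000, 0.8660); from cell (3,1)
  next x-line at t=1.2800, next y-line at t=0.8083; Δt_x=2.0000, Δt_y=1.1547
    y: enter (3,2) at t=0.8083
    x: enter (4,2) at t=1.2800
    y: enter (4,3) at t=1.9630 ← occupied
  → r_2 = 1.9630
beam 3: φ=0°, α=105°
  dir = (cos 105°, sin 105°) = (-0.2588, 0.9659); from cell (3,1)
  next x-line at t=1.3909, next y-line at t=0.7247; Δt_x=3.8637, Δt_y=1.0353
    y: enter (3,2) at t=0.7247
    x: enter (2,2) at t=1.3909
    y: enter (2,3) at t=1.7600 ← occupied
  → r_3 = 1.7600
beam 4: φ=45°, α=150°
  dir = (cos 150°, sin 150°) = (-0.8660, 0.5000); from cell (3,1)
  next x-line at t=0.4157, next y-line at t=1.4000; Δt_x=1.1547, Δt_y=2.0000
    x: enter (2,1) at t=0.4157
    y: enter (2,2) at t=1.4000
    x: enter (1,2) at t=1.5704
    x: enter (0,2) at t=2.7251 ← occupied
  → r_4 = 2.7251
beam 5: φ=90°, α=195°
  dir = (cos 195°, sin 195°) = (-0.9659, -0.2588); from cell (3,1)
  next x-line at t=0.3727, next y-line at t=1.1591; Δt_x=1.0353, Δt_y=3.8637
    x: enter (2,1) at t=0.3727
    y: enter (2,0) at t=1.1591 ← occupied
  → r_5 = 1.1591

ranges = [1.6979, 1.9630, 1.7600, 2.7251, 1.1591]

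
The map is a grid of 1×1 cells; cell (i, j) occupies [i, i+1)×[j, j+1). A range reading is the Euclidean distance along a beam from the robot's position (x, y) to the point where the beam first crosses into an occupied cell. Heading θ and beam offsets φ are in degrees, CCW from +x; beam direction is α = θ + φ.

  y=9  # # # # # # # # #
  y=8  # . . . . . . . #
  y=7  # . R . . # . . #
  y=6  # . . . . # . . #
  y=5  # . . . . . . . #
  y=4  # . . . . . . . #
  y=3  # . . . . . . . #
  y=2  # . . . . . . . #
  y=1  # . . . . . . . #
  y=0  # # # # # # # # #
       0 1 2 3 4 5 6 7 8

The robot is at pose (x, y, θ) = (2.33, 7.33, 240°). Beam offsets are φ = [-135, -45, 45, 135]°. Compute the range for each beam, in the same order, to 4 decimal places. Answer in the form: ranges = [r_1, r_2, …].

ranges = [1.7289, 1.3769, 6.5533, 5.8700]

beam 1: φ=-135°, α=105°
  direction (-0.2588, 0.9659); cell (2,7); t to first gridline: x 1.2750, y 0.6936 (then +3.8637 / +1.0353)
    (2,8) via y @ 0.6936
    (1,8) via x @ 1.2750
    (1,9) via y @ 1.7289  # hit
  → r_1 = 1.7289
beam 2: φ=-45°, α=195°
  direction (-0.9659, -0.2588); cell (2,7); t to first gridline: x 0.3416, y 1.2750 (then +1.0353 / +3.8637)
    (1,7) via x @ 0.3416
    (1,6) via y @ 1.2750
    (0,6) via x @ 1.3769  # hit
  → r_2 = 1.3769
beam 3: φ=45°, α=285°
  direction (0.2588, -0.9659); cell (2,7); t to first gridline: x 2.5887, y 0.3416 (then +3.8637 / +1.0353)
    (2,6) via y @ 0.3416
    (2,5) via y @ 1.3769
    (2,4) via y @ 2.4122
    (3,4) via x @ 2.5887
    (3,3) via y @ 3.4475
    (3,2) via y @ 4.4827
    (3,1) via y @ 5.5180
    (4,1) via x @ 6.4524
    (4,0) via y @ 6.5533  # hit
  → r_3 = 6.5533
beam 4: φ=135°, α=15°
  direction (0.9659, 0.2588); cell (2,7); t to first gridline: x 0.6936, y 2.5887 (then +1.0353 / +3.8637)
    (3,7) via x @ 0.6936
    (4,7) via x @ 1.7289
    (4,8) via y @ 2.5887
    (5,8) via x @ 2.7642
    (6,8) via x @ 3.7995
    (7,8) via x @ 4.8347
    (8,8) via x @ 5.8700  # hit
  → r_4 = 5.8700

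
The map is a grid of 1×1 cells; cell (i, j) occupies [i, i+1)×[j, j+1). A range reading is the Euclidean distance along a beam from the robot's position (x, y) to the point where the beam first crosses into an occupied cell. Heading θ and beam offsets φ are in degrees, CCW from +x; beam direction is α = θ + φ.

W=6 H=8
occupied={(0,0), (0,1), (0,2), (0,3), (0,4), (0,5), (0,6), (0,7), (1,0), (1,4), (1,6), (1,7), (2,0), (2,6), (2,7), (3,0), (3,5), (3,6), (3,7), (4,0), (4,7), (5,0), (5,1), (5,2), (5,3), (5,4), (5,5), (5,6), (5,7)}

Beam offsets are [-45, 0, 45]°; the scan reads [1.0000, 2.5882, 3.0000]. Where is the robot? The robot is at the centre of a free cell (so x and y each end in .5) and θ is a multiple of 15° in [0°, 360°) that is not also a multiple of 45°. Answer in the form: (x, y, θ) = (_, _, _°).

(x, y, θ) = (4.5, 2.5, 105°)

Enumerate (i+0.5, j+0.5, θ) over the 19 free cells and 16 admissible headings. For each, cast all 3 beams and compare to the given ranges.
  (1.5, 3.5, 15°): beam 1 = 4.0415 ≠ 1.0000 ✗
  (4.5, 3.5, 60°): beam 1 = 0.5176 ≠ 1.0000 ✗
  (2.5, 5.5, 15°): beam 1 = 0.5774 ≠ 1.0000 ✗
  (2.5, 1.5, 255°): beam 2 = 0.5176 ≠ 2.5882 ✗
  …
  (4.5, 2.5, 105°): r_1=1.0000, r_2=2.5882, r_3=3.0000 — all match ✓
No second candidate reproduces the full scan.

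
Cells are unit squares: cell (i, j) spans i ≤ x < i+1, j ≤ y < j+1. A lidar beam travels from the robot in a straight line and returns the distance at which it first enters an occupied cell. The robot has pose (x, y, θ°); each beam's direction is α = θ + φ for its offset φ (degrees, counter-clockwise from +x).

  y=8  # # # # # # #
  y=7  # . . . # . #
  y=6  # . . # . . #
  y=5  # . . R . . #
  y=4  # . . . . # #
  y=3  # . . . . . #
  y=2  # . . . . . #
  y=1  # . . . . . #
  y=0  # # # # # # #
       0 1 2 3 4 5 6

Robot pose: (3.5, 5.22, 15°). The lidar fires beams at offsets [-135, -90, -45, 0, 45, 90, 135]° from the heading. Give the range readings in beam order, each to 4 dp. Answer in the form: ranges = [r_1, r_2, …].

beam 1: φ=-135°, α=240°
  cosα=-0.5000 sinα=-0.8660 | (3,5) | tMaxX 1.0000 tMaxY 0.2540 | tΔX 2.0000 tΔY 1.1547
    t=0.2540 [y] (3,4)
    t=1.0000 [x] (2,4)
    t=1.4087 [y] (2,3)
    t=2.5634 [y] (2,2)
    t=3.0000 [x] (1,2)
    t=3.7181 [y] (1,1)
    t=4.8728 [y] (1,0) — stop
  → r_1 = 4.8728
beam 2: φ=-90°, α=285°
  cosα=0.2588 sinα=-0.9659 | (3,5) | tMaxX 1.9319 tMaxY 0.2278 | tΔX 3.8637 tΔY 1.0353
    t=0.2278 [y] (3,4)
    t=1.2630 [y] (3,3)
    t=1.9319 [x] (4,3)
    t=2.2983 [y] (4,2)
    t=3.3336 [y] (4,1)
    t=4.3689 [y] (4,0) — stop
  → r_2 = 4.3689
beam 3: φ=-45°, α=330°
  cosα=0.8660 sinα=-0.5000 | (3,5) | tMaxX 0.5774 tMaxY 0.4400 | tΔX 1.1547 tΔY 2.0000
    t=0.4400 [y] (3,4)
    t=0.5774 [x] (4,4)
    t=1.7321 [x] (5,4) — stop
  → r_3 = 1.7321
beam 4: φ=0°, α=15°
  cosα=0.9659 sinα=0.2588 | (3,5) | tMaxX 0.5176 tMaxY 3.0137 | tΔX 1.0353 tΔY 3.8637
    t=0.5176 [x] (4,5)
    t=1.5529 [x] (5,5)
    t=2.5882 [x] (6,5) — stop
  → r_4 = 2.5882
beam 5: φ=45°, α=60°
  cosα=0.5000 sinα=0.8660 | (3,5) | tMaxX 1.0000 tMaxY 0.9007 | tΔX 2.0000 tΔY 1.1547
    t=0.9007 [y] (3,6) — stop
  → r_5 = 0.9007
beam 6: φ=90°, α=105°
  cosα=-0.2588 sinα=0.9659 | (3,5) | tMaxX 1.9319 tMaxY 0.8075 | tΔX 3.8637 tΔY 1.0353
    t=0.8075 [y] (3,6) — stop
  → r_6 = 0.8075
beam 7: φ=135°, α=150°
  cosα=-0.8660 sinα=0.5000 | (3,5) | tMaxX 0.5774 tMaxY 1.5600 | tΔX 1.1547 tΔY 2.0000
    t=0.5774 [x] (2,5)
    t=1.5600 [y] (2,6)
    t=1.7321 [x] (1,6)
    t=2.8868 [x] (0,6) — stop
  → r_7 = 2.8868

ranges = [4.8728, 4.3689, 1.7321, 2.5882, 0.9007, 0.8075, 2.8868]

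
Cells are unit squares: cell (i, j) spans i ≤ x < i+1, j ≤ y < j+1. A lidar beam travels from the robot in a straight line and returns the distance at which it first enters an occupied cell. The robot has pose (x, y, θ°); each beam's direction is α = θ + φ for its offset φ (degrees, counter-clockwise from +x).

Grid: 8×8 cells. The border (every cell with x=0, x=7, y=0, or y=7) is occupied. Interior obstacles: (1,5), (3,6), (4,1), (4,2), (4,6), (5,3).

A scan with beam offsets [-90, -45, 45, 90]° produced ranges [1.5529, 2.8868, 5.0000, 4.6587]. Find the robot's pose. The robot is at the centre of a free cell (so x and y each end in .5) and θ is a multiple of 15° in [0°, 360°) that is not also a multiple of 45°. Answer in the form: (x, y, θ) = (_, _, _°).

(x, y, θ) = (5.5, 4.5, 105°)

Candidates: 30 free-cell centres × 16 headings = 480 poses. Raycast each; keep the one whose scan matches to 4 dp.
  (1.5, 6.5, 195°): beam 1 = 0.5176 ≠ 1.5529 ✗
  (5.5, 1.5, 150°): beam 1 = 3.0000 ≠ 1.5529 ✗
  (1.5, 3.5, 150°): beam 1 = 3.0000 ≠ 1.5529 ✗
  (6.5, 3.5, 30°): beam 1 = 1.0000 ≠ 1.5529 ✗
  (2.5, 6.5, 15°): beam 1 = 5.6940 ≠ 1.5529 ✗
  …
  (5.5, 4.5, 105°): r_1=1.5529, r_2=2.8868, r_3=5.0000, r_4=4.6587 — all match ✓
Only this pose fits every beam.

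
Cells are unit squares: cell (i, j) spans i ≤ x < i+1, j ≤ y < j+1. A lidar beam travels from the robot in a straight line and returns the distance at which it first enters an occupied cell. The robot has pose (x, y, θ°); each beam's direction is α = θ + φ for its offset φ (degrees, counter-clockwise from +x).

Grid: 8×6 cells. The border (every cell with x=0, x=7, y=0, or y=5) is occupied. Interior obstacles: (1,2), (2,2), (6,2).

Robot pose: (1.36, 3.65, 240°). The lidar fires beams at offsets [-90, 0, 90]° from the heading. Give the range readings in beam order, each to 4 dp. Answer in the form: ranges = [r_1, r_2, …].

ranges = [0.4157, 0.7200, 1.3000]

beam 1: φ=-90°, α=150°
  direction (-0.8660, 0.5000); cell (1,3); t to first gridline: x 0.4157, y 0.7000 (then +1.1547 / +2.0000)
    (0,3) via x @ 0.4157  # hit
  → r_1 = 0.4157
beam 2: φ=0°, α=240°
  direction (-0.5000, -0.8660); cell (1,3); t to first gridline: x 0.7200, y 0.7506 (then +2.0000 / +1.1547)
    (0,3) via x @ 0.7200  # hit
  → r_2 = 0.7200
beam 3: φ=90°, α=330°
  direction (0.8660, -0.5000); cell (1,3); t to first gridline: x 0.7390, y 1.3000 (then +1.1547 / +2.0000)
    (2,3) via x @ 0.7390
    (2,2) via y @ 1.3000  # hit
  → r_3 = 1.3000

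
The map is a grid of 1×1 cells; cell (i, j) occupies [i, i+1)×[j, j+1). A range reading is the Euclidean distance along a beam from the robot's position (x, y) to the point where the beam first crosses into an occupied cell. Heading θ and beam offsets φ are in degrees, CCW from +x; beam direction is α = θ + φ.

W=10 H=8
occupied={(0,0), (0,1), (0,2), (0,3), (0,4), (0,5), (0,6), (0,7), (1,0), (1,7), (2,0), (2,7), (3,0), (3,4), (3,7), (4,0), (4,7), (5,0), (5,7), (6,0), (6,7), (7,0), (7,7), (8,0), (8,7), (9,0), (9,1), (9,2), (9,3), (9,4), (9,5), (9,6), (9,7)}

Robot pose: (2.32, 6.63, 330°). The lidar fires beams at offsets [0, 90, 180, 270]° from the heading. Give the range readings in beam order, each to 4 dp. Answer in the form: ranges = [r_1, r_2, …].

beam 1: φ=0°, α=330°
  d=(0.8660,-0.5000)  start (2,6)  tX=0.7852 tY=1.2600  stride 1/|dx|=1.1547 1/|dy|=2.0000
    cross x-line → (3,6), t=0.7852
    cross y-line → (3,5), t=1.2600
    cross x-line → (4,5), t=1.9399
    cross x-line → (5,5), t=3.0946
    cross y-line → (5,4), t=3.2600
    cross x-line → (6,4), t=4.2493
    cross y-line → (6,3), t=5.2600
    cross x-line → (7,3), t=5.4040
    cross x-line → (8,3), t=6.5587
    cross y-line → (8,2), t=7.2600
    cross x-line → (9,2), t=7.7134 (wall)
  → r_1 = 7.7134
beam 2: φ=90°, α=60°
  d=(0.5000,0.8660)  start (2,6)  tX=1.3600 tY=0.4272  stride 1/|dx|=2.0000 1/|dy|=1.1547
    cross y-line → (2,7), t=0.4272 (wall)
  → r_2 = 0.4272
beam 3: φ=180°, α=150°
  d=(-0.8660,0.5000)  start (2,6)  tX=0.3695 tY=0.7400  stride 1/|dx|=1.1547 1/|dy|=2.0000
    cross x-line → (1,6), t=0.3695
    cross y-line → (1,7), t=0.7400 (wall)
  → r_3 = 0.7400
beam 4: φ=270°, α=240°
  d=(-0.5000,-0.8660)  start (2,6)  tX=0.6400 tY=0.7275  stride 1/|dx|=2.0000 1/|dy|=1.1547
    cross x-line → (1,6), t=0.6400
    cross y-line → (1,5), t=0.7275
    cross y-line → (1,4), t=1.8822
    cross x-line → (0,4), t=2.6400 (wall)
  → r_4 = 2.6400

ranges = [7.7134, 0.4272, 0.7400, 2.6400]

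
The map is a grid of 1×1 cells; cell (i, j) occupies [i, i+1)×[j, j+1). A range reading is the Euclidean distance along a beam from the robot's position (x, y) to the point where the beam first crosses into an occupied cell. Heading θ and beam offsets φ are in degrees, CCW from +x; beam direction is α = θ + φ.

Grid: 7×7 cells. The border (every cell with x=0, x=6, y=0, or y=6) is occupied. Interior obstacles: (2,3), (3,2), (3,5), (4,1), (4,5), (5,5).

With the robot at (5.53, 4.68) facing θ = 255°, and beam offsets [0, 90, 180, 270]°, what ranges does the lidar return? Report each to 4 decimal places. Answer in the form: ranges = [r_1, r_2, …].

beam 1: φ=0°, α=255°
  direction (-0.2588, -0.9659); cell (5,4); t to first gridline: x 2.0478, y 0.7040 (then +3.8637 / +1.0353)
    (5,3) via y @ 0.7040
    (5,2) via y @ 1.7393
    (4,2) via x @ 2.0478
    (4,1) via y @ 2.7745  # hit
  → r_1 = 2.7745
beam 2: φ=90°, α=345°
  direction (0.9659, -0.2588); cell (5,4); t to first gridline: x 0.4866, y 2.6273 (then +1.0353 / +3.8637)
    (6,4) via x @ 0.4866  # hit
  → r_2 = 0.4866
beam 3: φ=180°, α=75°
  direction (0.2588, 0.9659); cell (5,4); t to first gridline: x 1.8159, y 0.3313 (then +3.8637 / +1.0353)
    (5,5) via y @ 0.3313  # hit
  → r_3 = 0.3313
beam 4: φ=270°, α=165°
  direction (-0.9659, 0.2588); cell (5,4); t to first gridline: x 0.5487, y 1.2364 (then +1.0353 / +3.8637)
    (4,4) via x @ 0.5487
    (4,5) via y @ 1.2364  # hit
  → r_4 = 1.2364

ranges = [2.7745, 0.4866, 0.3313, 1.2364]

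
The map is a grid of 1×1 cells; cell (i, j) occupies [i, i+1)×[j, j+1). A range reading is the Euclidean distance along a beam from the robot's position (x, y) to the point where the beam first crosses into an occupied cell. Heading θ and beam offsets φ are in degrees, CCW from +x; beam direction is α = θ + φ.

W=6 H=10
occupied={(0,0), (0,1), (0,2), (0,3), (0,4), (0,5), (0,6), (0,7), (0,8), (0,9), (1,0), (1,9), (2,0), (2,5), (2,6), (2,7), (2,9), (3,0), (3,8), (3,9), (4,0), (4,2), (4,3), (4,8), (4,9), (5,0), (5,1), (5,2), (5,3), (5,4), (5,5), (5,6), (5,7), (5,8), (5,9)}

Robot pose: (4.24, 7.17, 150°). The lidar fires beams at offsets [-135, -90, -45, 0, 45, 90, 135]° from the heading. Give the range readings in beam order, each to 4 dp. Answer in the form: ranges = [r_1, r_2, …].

beam 1: φ=-135°, α=15°
  direction (0.9659, 0.2588); cell (4,7); t to first gridline: x 0.7868, y 3.2069 (then +1.0353 / +3.8637)
    (5,7) via x @ 0.7868  # hit
  → r_1 = 0.7868
beam 2: φ=-90°, α=60°
  direction (0.5000, 0.8660); cell (4,7); t to first gridline: x 1.5200, y 0.9584 (then +2.0000 / +1.1547)
    (4,8) via y @ 0.9584  # hit
  → r_2 = 0.9584
beam 3: φ=-45°, α=105°
  direction (-0.2588, 0.9659); cell (4,7); t to first gridline: x 0.9273, y 0.8593 (then +3.8637 / +1.0353)
    (4,8) via y @ 0.8593  # hit
  → r_3 = 0.8593
beam 4: φ=0°, α=150°
  direction (-0.8660, 0.5000); cell (4,7); t to first gridline: x 0.2771, y 1.6600 (then +1.1547 / +2.0000)
    (3,7) via x @ 0.2771
    (2,7) via x @ 1.4318  # hit
  → r_4 = 1.4318
beam 5: φ=45°, α=195°
  direction (-0.9659, -0.2588); cell (4,7); t to first gridline: x 0.2485, y 0.6568 (then +1.0353 / +3.8637)
    (3,7) via x @ 0.2485
    (3,6) via y @ 0.6568
    (2,6) via x @ 1.2837  # hit
  → r_5 = 1.2837
beam 6: φ=90°, α=240°
  direction (-0.5000, -0.8660); cell (4,7); t to first gridline: x 0.4800, y 0.1963 (then +2.0000 / +1.1547)
    (4,6) via y @ 0.1963
    (3,6) via x @ 0.4800
    (3,5) via y @ 1.3510
    (2,5) via x @ 2.4800  # hit
  → r_6 = 2.4800
beam 7: φ=135°, α=285°
  direction (0.2588, -0.9659); cell (4,7); t to first gridline: x 2.9364, y 0.1760 (then +3.8637 / +1.0353)
    (4,6) via y @ 0.1760
    (4,5) via y @ 1.2113
    (4,4) via y @ 2.2465
    (5,4) via x @ 2.9364  # hit
  → r_7 = 2.9364

ranges = [0.7868, 0.9584, 0.8593, 1.4318, 1.2837, 2.4800, 2.9364]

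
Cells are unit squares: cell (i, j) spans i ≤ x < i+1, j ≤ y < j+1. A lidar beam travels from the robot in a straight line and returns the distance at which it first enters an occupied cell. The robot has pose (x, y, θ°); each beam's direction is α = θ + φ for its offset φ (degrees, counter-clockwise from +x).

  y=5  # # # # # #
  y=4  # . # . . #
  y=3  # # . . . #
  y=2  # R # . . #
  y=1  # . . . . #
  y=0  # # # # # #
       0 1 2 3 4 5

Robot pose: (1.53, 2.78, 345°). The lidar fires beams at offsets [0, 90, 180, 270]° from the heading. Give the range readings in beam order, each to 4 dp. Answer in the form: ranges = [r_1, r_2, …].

beam 1: φ=0°, α=345°
  d=(0.9659,-0.2588)  start (1,2)  tX=0.4866 tY=3.0137  stride 1/|dx|=1.0353 1/|dy|=3.8637
    cross x-line → (2,2), t=0.4866 (wall)
  → r_1 = 0.4866
beam 2: φ=90°, α=75°
  d=(0.2588,0.9659)  start (1,2)  tX=1.8159 tY=0.2278  stride 1/|dx|=3.8637 1/|dy|=1.0353
    cross y-line → (1,3), t=0.2278 (wall)
  → r_2 = 0.2278
beam 3: φ=180°, α=165°
  d=(-0.9659,0.2588)  start (1,2)  tX=0.5487 tY=0.8500  stride 1/|dx|=1.0353 1/|dy|=3.8637
    cross x-line → (0,2), t=0.5487 (wall)
  → r_3 = 0.5487
beam 4: φ=270°, α=255°
  d=(-0.2588,-0.9659)  start (1,2)  tX=2.0478 tY=0.8075  stride 1/|dx|=3.8637 1/|dy|=1.0353
    cross y-line → (1,1), t=0.8075
    cross y-line → (1,0), t=1.8428 (wall)
  → r_4 = 1.8428

ranges = [0.4866, 0.2278, 0.5487, 1.8428]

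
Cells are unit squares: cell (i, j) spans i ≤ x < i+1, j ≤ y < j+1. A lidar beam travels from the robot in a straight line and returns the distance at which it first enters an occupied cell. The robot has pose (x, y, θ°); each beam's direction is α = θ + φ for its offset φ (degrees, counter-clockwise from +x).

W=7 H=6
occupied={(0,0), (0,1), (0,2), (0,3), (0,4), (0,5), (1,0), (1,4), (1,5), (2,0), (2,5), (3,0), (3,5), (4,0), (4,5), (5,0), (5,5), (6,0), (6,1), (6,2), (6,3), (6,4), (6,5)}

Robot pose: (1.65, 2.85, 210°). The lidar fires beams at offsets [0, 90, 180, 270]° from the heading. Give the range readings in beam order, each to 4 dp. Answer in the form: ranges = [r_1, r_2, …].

beam 1: φ=0°, α=210°
  cosα=-0.8660 sinα=-0.5000 | (1,2) | tMaxX 0.7506 tMaxY 1.7000 | tΔX 1.1547 tΔY 2.0000
    t=0.7506 [x] (0,2) — stop
  → r_1 = 0.7506
beam 2: φ=90°, α=300°
  cosα=0.5000 sinα=-0.8660 | (1,2) | tMaxX 0.7000 tMaxY 0.9815 | tΔX 2.0000 tΔY 1.1547
    t=0.7000 [x] (2,2)
    t=0.9815 [y] (2,1)
    t=2.1362 [y] (2,0) — stop
  → r_2 = 2.1362
beam 3: φ=180°, α=30°
  cosα=0.8660 sinα=0.5000 | (1,2) | tMaxX 0.4041 tMaxY 0.3000 | tΔX 1.1547 tΔY 2.0000
    t=0.3000 [y] (1,3)
    t=0.4041 [x] (2,3)
    t=1.5588 [x] (3,3)
    t=2.3000 [y] (3,4)
    t=2.7135 [x] (4,4)
    t=3.8682 [x] (5,4)
    t=4.3000 [y] (5,5) — stop
  → r_3 = 4.3000
beam 4: φ=270°, α=120°
  cosα=-0.5000 sinα=0.8660 | (1,2) | tMaxX 1.3000 tMaxY 0.1732 | tΔX 2.0000 tΔY 1.1547
    t=0.1732 [y] (1,3)
    t=1.3000 [x] (0,3) — stop
  → r_4 = 1.3000

ranges = [0.7506, 2.1362, 4.3000, 1.3000]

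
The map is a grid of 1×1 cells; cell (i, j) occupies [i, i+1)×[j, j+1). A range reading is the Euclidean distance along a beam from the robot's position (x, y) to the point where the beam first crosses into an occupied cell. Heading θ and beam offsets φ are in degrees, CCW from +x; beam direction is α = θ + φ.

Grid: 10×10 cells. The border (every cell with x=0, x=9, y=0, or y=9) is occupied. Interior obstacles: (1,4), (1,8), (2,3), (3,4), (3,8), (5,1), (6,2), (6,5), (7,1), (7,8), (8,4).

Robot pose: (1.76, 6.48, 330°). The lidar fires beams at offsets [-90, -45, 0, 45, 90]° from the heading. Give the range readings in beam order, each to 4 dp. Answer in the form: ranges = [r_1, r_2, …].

ranges = [1.5200, 2.5675, 8.3600, 5.8728, 2.4800]

beam 1: φ=-90°, α=240°
  dir = (cos 240°, sin 240°) = (-0.5000, -0.8660); from cell (1,6)
  next x-line at t=1.5200, next y-line at t=0.5543; Δt_x=2.0000, Δt_y=1.1547
    y: enter (1,5) at t=0.5543
    x: enter (0,5) at t=1.5200 ← occupied
  → r_1 = 1.5200
beam 2: φ=-45°, α=285°
  dir = (cos 285°, sin 285°) = (0.2588, -0.9659); from cell (1,6)
  next x-line at t=0.9273, next y-line at t=0.4969; Δt_x=3.8637, Δt_y=1.0353
    y: enter (1,5) at t=0.4969
    x: enter (2,5) at t=0.9273
    y: enter (2,4) at t=1.5322
    y: enter (2,3) at t=2.5675 ← occupied
  → r_2 = 2.5675
beam 3: φ=0°, α=330°
  dir = (cos 330°, sin 330°) = (0.8660, -0.5000); from cell (1,6)
  next x-line at t=0.2771, next y-line at t=0.9600; Δt_x=1.1547, Δt_y=2.0000
    x: enter (2,6) at t=0.2771
    y: enter (2,5) at t=0.9600
    x: enter (3,5) at t=1.4318
    x: enter (4,5) at t=2.5865
    y: enter (4,4) at t=2.9600
    x: enter (5,4) at t=3.7412
    x: enter (6,4) at t=4.8959
    y: enter (6,3) at t=4.9600
    x: enter (7,3) at t=6.0506
    y: enter (7,2) at t=6.9600
    x: enter (8,2) at t=7.2053
    x: enter (9,2) at t=8.3600 ← occupied
  → r_3 = 8.3600
beam 4: φ=45°, α=15°
  dir = (cos 15°, sin 15°) = (0.9659, 0.2588); from cell (1,6)
  next x-line at t=0.2485, next y-line at t=2.0091; Δt_x=1.0353, Δt_y=3.8637
    x: enter (2,6) at t=0.2485
    x: enter (3,6) at t=1.2837
    y: enter (3,7) at t=2.0091
    x: enter (4,7) at t=2.3190
    x: enter (5,7) at t=3.3543
    x: enter (6,7) at t=4.3896
    x: enter (7,7) at t=5.4248
    y: enter (7,8) at t=5.8728 ← occupied
  → r_4 = 5.8728
beam 5: φ=90°, α=60°
  dir = (cos 60°, sin 60°) = (0.5000, 0.8660); from cell (1,6)
  next x-line at t=0.4800, next y-line at t=0.6004; Δt_x=2.0000, Δt_y=1.1547
    x: enter (2,6) at t=0.4800
    y: enter (2,7) at t=0.6004
    y: enter (2,8) at t=1.7551
    x: enter (3,8) at t=2.4800 ← occupied
  → r_5 = 2.4800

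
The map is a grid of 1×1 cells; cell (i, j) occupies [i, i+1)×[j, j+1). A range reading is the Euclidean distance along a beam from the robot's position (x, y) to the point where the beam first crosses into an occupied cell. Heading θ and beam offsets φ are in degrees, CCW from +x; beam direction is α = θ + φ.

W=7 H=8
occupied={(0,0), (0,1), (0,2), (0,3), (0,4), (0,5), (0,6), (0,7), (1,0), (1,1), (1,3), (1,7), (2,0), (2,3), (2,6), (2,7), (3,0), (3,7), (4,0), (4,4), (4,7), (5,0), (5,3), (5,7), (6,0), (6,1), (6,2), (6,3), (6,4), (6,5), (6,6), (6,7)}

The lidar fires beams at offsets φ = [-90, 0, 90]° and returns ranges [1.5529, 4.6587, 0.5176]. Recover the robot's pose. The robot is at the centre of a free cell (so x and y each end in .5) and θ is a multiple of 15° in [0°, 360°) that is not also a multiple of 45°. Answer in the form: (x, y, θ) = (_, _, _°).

Candidates: 24 free-cell centres × 16 headings = 384 poses. Raycast each; keep the one whose scan matches to 4 dp.
  (4.5, 5.5, 75°): beam 2 = 1.5529 ≠ 4.6587 ✗
  (2.5, 4.5, 195°): beam 2 = 1.5529 ≠ 4.6587 ✗
  (3.5, 2.5, 165°): beam 1 = 1.9319 ≠ 1.5529 ✗
  (1.5, 2.5, 30°): beam 1 = 0.5774 ≠ 1.5529 ✗
  …
  (5.5, 1.5, 165°): r_1=1.5529, r_2=4.6587, r_3=0.5176 — all match ✓
Only this pose fits every beam.

(x, y, θ) = (5.5, 1.5, 165°)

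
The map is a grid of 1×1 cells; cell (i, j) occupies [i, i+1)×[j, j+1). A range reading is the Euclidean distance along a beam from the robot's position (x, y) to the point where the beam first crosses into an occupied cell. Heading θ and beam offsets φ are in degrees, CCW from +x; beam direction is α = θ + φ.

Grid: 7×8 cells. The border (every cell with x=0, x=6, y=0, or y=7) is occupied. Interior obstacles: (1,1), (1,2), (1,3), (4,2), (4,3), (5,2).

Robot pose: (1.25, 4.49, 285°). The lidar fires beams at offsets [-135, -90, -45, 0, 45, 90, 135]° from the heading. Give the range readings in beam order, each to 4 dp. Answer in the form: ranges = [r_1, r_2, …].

ranges = [0.2887, 0.2588, 0.5000, 0.5073, 3.1754, 4.9176, 2.8983]

beam 1: φ=-135°, α=150°
  cosα=-0.8660 sinα=0.5000 | (1,4) | tMaxX 0.2887 tMaxY 1.0200 | tΔX 1.1547 tΔY 2.0000
    t=0.2887 [x] (0,4) — stop
  → r_1 = 0.2887
beam 2: φ=-90°, α=195°
  cosα=-0.9659 sinα=-0.2588 | (1,4) | tMaxX 0.2588 tMaxY 1.8932 | tΔX 1.0353 tΔY 3.8637
    t=0.2588 [x] (0,4) — stop
  → r_2 = 0.2588
beam 3: φ=-45°, α=240°
  cosα=-0.5000 sinα=-0.8660 | (1,4) | tMaxX 0.5000 tMaxY 0.5658 | tΔX 2.0000 tΔY 1.1547
    t=0.5000 [x] (0,4) — stop
  → r_3 = 0.5000
beam 4: φ=0°, α=285°
  cosα=0.2588 sinα=-0.9659 | (1,4) | tMaxX 2.8978 tMaxY 0.5073 | tΔX 3.8637 tΔY 1.0353
    t=0.5073 [y] (1,3) — stop
  → r_4 = 0.5073
beam 5: φ=45°, α=330°
  cosα=0.8660 sinα=-0.5000 | (1,4) | tMaxX 0.8660 tMaxY 0.9800 | tΔX 1.1547 tΔY 2.0000
    t=0.8660 [x] (2,4)
    t=0.9800 [y] (2,3)
    t=2.0207 [x] (3,3)
    t=2.9800 [y] (3,2)
    t=3.1754 [x] (4,2) — stop
  → r_5 = 3.1754
beam 6: φ=90°, α=15°
  cosα=0.9659 sinα=0.2588 | (1,4) | tMaxX 0.7765 tMaxY 1.9705 | tΔX 1.0353 tΔY 3.8637
    t=0.7765 [x] (2,4)
    t=1.8117 [x] (3,4)
    t=1.9705 [y] (3,5)
    t=2.8470 [x] (4,5)
    t=3.8823 [x] (5,5)
    t=4.9176 [x] (6,5) — stop
  → r_6 = 4.9176
beam 7: φ=135°, α=60°
  cosα=0.5000 sinα=0.8660 | (1,4) | tMaxX 1.5000 tMaxY 0.5889 | tΔX 2.0000 tΔY 1.1547
    t=0.5889 [y] (1,5)
    t=1.5000 [x] (2,5)
    t=1.7436 [y] (2,6)
    t=2.8983 [y] (2,7) — stop
  → r_7 = 2.8983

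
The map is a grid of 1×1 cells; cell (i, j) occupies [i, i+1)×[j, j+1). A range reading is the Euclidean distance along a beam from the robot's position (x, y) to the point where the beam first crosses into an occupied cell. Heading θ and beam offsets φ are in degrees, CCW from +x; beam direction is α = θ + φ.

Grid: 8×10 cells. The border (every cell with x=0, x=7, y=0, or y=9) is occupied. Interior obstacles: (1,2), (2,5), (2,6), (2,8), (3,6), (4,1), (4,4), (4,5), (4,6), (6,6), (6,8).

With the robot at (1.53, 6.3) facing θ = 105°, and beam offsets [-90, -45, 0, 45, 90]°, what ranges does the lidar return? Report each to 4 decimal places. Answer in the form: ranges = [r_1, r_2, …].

beam 1: φ=-90°, α=15°
  dir = (cos 15°, sin 15°) = (0.9659, 0.2588); from cell (1,6)
  next x-line at t=0.4866, next y-line at t=2.7046; Δt_x=1.0353, Δt_y=3.8637
    x: enter (2,6) at t=0.4866 ← occupied
  → r_1 = 0.4866
beam 2: φ=-45°, α=60°
  dir = (cos 60°, sin 60°) = (0.5000, 0.8660); from cell (1,6)
  next x-line at t=0.9400, next y-line at t=0.8083; Δt_x=2.0000, Δt_y=1.1547
    y: enter (1,7) at t=0.8083
    x: enter (2,7) at t=0.9400
    y: enter (2,8) at t=1.9630 ← occupied
  → r_2 = 1.9630
beam 3: φ=0°, α=105°
  dir = (cos 105°, sin 105°) = (-0.2588, 0.9659); from cell (1,6)
  next x-line at t=2.0478, next y-line at t=0.7247; Δt_x=3.8637, Δt_y=1.0353
    y: enter (1,7) at t=0.7247
    y: enter (1,8) at t=1.7600
    x: enter (0,8) at t=2.0478 ← occupied
  → r_3 = 2.0478
beam 4: φ=45°, α=150°
  dir = (cos 150°, sin 150°) = (-0.8660, 0.5000); from cell (1,6)
  next x-line at t=0.6120, next y-line at t=1.4000; Δt_x=1.1547, Δt_y=2.0000
    x: enter (0,6) at t=0.6120 ← occupied
  → r_4 = 0.6120
beam 5: φ=90°, α=195°
  dir = (cos 195°, sin 195°) = (-0.9659, -0.2588); from cell (1,6)
  next x-line at t=0.5487, next y-line at t=1.1591; Δt_x=1.0353, Δt_y=3.8637
    x: enter (0,6) at t=0.5487 ← occupied
  → r_5 = 0.5487

ranges = [0.4866, 1.9630, 2.0478, 0.6120, 0.5487]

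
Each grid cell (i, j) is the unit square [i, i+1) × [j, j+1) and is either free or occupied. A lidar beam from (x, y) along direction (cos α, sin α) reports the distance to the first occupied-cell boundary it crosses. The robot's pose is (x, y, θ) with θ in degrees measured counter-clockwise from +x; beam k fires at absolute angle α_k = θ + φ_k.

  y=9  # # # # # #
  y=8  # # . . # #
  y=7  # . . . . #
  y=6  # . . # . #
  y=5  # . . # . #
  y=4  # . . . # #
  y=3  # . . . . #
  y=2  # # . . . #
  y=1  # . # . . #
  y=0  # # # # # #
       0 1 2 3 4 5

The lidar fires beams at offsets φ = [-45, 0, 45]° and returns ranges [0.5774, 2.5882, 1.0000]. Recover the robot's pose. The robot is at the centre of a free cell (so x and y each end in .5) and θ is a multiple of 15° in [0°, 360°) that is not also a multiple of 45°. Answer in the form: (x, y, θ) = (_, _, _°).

(x, y, θ) = (4.5, 7.5, 165°)

The pose lattice has 25·16 = 400 candidates. Test each by forward raycasting.
  (3.5, 1.5, 165°): beam 1 = 5.0000 ≠ 0.5774 ✗
  (1.5, 5.5, 105°): beam 1 = 4.0415 ≠ 0.5774 ✗
  (2.5, 5.5, 345°): beam 1 = 5.0000 ≠ 0.5774 ✗
  …
  (4.5, 7.5, 165°): r_1=0.5774, r_2=2.5882, r_3=1.0000 — all match ✓
No second candidate reproduces the full scan.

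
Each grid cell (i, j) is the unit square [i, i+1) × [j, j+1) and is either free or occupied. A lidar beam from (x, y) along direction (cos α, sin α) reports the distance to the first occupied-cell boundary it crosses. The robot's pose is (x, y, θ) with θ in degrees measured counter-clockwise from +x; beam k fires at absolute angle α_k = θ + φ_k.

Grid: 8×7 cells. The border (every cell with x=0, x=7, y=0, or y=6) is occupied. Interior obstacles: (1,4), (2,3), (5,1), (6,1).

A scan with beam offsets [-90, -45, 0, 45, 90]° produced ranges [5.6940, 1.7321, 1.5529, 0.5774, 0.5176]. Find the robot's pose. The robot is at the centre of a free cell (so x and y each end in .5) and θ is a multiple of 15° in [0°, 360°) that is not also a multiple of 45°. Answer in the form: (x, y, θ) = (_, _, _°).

Candidates: 26 free-cell centres × 16 headings = 416 poses. Raycast each; keep the one whose scan matches to 4 dp.
  (1.5, 5.5, 120°): beam 1 = 1.0000 ≠ 5.6940 ✗
  (6.5, 4.5, 60°): beam 1 = 0.5774 ≠ 5.6940 ✗
  (5.5, 5.5, 120°): beam 1 = 1.0000 ≠ 5.6940 ✗
  (5.5, 2.5, 255°): beam 1 = 2.5882 ≠ 5.6940 ✗
  …
  (6.5, 3.5, 285°): r_1=5.6940, r_2=1.7321, r_3=1.5529, r_4=0.5774, r_5=0.5176 — all match ✓
Only this pose fits every beam.

(x, y, θ) = (6.5, 3.5, 285°)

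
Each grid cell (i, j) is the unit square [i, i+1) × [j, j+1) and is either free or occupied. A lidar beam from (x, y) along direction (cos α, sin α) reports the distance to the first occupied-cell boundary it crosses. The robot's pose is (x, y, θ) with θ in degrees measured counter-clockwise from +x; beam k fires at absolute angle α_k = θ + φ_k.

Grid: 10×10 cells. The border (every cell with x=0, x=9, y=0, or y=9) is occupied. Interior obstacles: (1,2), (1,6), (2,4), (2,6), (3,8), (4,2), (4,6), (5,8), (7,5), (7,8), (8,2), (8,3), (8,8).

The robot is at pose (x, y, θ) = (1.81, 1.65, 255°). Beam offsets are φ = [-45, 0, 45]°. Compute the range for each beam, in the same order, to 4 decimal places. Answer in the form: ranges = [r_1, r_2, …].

ranges = [0.9353, 0.6729, 0.7506]

beam 1: φ=-45°, α=210°
  cosα=-0.8660 sinα=-0.5000 | (1,1) | tMaxX 0.9353 tMaxY 1.3000 | tΔX 1.1547 tΔY 2.0000
    t=0.9353 [x] (0,1) — stop
  → r_1 = 0.9353
beam 2: φ=0°, α=255°
  cosα=-0.2588 sinα=-0.9659 | (1,1) | tMaxX 3.1296 tMaxY 0.6729 | tΔX 3.8637 tΔY 1.0353
    t=0.6729 [y] (1,0) — stop
  → r_2 = 0.6729
beam 3: φ=45°, α=300°
  cosα=0.5000 sinα=-0.8660 | (1,1) | tMaxX 0.3800 tMaxY 0.7506 | tΔX 2.0000 tΔY 1.1547
    t=0.3800 [x] (2,1)
    t=0.7506 [y] (2,0) — stop
  → r_3 = 0.7506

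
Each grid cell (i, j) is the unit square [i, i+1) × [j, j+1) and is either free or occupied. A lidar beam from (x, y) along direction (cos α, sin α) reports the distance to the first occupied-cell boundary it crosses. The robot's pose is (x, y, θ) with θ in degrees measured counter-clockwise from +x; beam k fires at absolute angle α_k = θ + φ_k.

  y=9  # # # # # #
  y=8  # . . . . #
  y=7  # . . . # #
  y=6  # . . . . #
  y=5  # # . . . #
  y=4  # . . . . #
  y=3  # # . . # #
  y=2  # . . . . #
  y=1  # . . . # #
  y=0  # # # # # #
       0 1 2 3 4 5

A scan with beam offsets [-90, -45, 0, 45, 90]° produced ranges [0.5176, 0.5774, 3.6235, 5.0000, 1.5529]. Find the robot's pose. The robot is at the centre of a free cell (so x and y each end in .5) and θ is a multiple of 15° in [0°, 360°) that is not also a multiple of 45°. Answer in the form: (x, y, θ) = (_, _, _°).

(x, y, θ) = (3.5, 3.5, 75°)

Candidates: 27 free-cell centres × 16 headings = 432 poses. Raycast each; keep the one whose scan matches to 4 dp.
  (4.5, 4.5, 300°): beam 1 = 2.8868 ≠ 0.5176 ✗
  (3.5, 3.5, 150°): beam 1 = 3.0000 ≠ 0.5176 ✗
  (1.5, 4.5, 240°): beam 1 = 0.5774 ≠ 0.5176 ✗
  (2.5, 7.5, 210°): beam 1 = 1.7321 ≠ 0.5176 ✗
  …
  (3.5, 3.5, 75°): r_1=0.5176, r_2=0.5774, r_3=3.6235, r_4=5.0000, r_5=1.5529 — all match ✓
Unique over the lattice → pose = (3.5, 3.5, 75°).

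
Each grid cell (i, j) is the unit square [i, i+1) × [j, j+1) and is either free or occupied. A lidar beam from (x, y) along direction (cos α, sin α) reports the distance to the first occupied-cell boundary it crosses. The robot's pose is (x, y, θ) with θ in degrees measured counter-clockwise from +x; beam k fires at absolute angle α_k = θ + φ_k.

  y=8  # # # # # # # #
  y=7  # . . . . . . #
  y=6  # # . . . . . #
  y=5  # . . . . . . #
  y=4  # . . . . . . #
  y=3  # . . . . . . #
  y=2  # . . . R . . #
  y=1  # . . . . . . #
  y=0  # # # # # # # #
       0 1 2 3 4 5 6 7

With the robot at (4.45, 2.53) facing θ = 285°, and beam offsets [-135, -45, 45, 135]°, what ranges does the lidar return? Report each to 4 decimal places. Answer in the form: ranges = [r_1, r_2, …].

beam 1: φ=-135°, α=150°
  dir = (cos 150°, sin 150°) = (-0.8660, 0.5000); from cell (4,2)
  next x-line at t=0.5196, next y-line at t=0.9400; Δt_x=1.1547, Δt_y=2.0000
    x: enter (3,2) at t=0.5196
    y: enter (3,3) at t=0.9400
    x: enter (2,3) at t=1.6743
    x: enter (1,3) at t=2.8290
    y: enter (1,4) at t=2.9400
    x: enter (0,4) at t=3.9837 ← occupied
  → r_1 = 3.9837
beam 2: φ=-45°, α=240°
  dir = (cos 240°, sin 240°) = (-0.5000, -0.8660); from cell (4,2)
  next x-line at t=0.9000, next y-line at t=0.6120; Δt_x=2.0000, Δt_y=1.1547
    y: enter (4,1) at t=0.6120
    x: enter (3,1) at t=0.9000
    y: enter (3,0) at t=1.7667 ← occupied
  → r_2 = 1.7667
beam 3: φ=45°, α=330°
  dir = (cos 330°, sin 330°) = (0.8660, -0.5000); from cell (4,2)
  next x-line at t=0.6351, next y-line at t=1.0600; Δt_x=1.1547, Δt_y=2.0000
    x: enter (5,2) at t=0.6351
    y: enter (5,1) at t=1.0600
    x: enter (6,1) at t=1.7898
    x: enter (7,1) at t=2.9445 ← occupied
  → r_3 = 2.9445
beam 4: φ=135°, α=60°
  dir = (cos 60°, sin 60°) = (0.5000, 0.8660); from cell (4,2)
  next x-line at t=1.1000, next y-line at t=0.5427; Δt_x=2.0000, Δt_y=1.1547
    y: enter (4,3) at t=0.5427
    x: enter (5,3) at t=1.1000
    y: enter (5,4) at t=1.6974
    y: enter (5,5) at t=2.8521
    x: enter (6,5) at t=3.1000
    y: enter (6,6) at t=4.0068
    x: enter (7,6) at t=5.1000 ← occupied
  → r_4 = 5.1000

ranges = [3.9837, 1.7667, 2.9445, 5.1000]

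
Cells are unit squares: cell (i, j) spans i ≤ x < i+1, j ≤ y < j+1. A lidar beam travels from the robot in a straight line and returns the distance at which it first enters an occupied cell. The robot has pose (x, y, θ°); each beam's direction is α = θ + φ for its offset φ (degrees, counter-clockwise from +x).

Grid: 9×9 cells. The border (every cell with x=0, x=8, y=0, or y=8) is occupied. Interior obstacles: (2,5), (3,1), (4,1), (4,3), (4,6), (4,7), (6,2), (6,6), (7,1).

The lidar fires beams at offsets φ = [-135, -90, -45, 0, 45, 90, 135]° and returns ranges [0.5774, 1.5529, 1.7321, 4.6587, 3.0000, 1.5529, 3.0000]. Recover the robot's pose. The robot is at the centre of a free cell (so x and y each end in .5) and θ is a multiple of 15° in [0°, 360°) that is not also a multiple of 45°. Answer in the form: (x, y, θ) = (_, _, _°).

(x, y, θ) = (6.5, 3.5, 75°)

Enumerate (i+0.5, j+0.5, θ) over the 40 free cells and 16 admissible headings. For each, cast all 7 beams and compare to the given ranges.
  (3.5, 3.5, 120°): beam 1 = 0.5176 ≠ 0.5774 ✗
  (2.5, 1.5, 345°): beam 1 = 1.0000 ≠ 0.5774 ✗
  (1.5, 6.5, 30°): beam 1 = 1.9319 ≠ 0.5774 ✗
  (1.5, 3.5, 150°): beam 1 = 6.7293 ≠ 0.5774 ✗
  …
  (6.5, 3.5, 75°): r_1=0.5774, r_2=1.5529, r_3=1.7321, r_4=4.6587, r_5=3.0000, r_6=1.5529, r_7=3.0000 — all match ✓
Only this pose fits every beam.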